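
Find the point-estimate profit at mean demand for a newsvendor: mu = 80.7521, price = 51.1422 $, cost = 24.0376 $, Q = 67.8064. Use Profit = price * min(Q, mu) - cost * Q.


Sales at mu = min(67.8064, 80.7521) = 67.8064
Revenue = 51.1422 * 67.8064 = 3467.7685
Total cost = 24.0376 * 67.8064 = 1629.9031
Profit = 3467.7685 - 1629.9031 = 1837.8653

1837.8653 $


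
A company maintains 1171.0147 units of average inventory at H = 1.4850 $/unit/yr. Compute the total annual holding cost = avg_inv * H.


Cost = 1171.0147 * 1.4850 = 1738.9568

1738.9568 $/yr


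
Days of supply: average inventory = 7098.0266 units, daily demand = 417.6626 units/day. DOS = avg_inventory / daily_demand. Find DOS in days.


DOS = 7098.0266 / 417.6626 = 16.9946

16.9946 days


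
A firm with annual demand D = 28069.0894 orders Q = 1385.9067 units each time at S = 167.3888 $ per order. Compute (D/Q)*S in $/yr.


Number of orders = D/Q = 20.2532
Cost = 20.2532 * 167.3888 = 3390.1641

3390.1641 $/yr


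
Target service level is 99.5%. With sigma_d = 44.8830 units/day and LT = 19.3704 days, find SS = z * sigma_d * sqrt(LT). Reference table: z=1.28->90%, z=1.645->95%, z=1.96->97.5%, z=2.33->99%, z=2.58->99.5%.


From the table, SL = 99.5% corresponds to z = 2.58
sqrt(LT) = sqrt(19.3704) = 4.4012
SS = 2.58 * 44.8830 * 4.4012 = 509.6486

509.6486 units


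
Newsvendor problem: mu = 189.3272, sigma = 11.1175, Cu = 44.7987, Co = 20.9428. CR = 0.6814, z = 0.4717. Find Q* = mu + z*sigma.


CR = Cu/(Cu+Co) = 44.7987/(44.7987+20.9428) = 0.6814
z = 0.4717
Q* = 189.3272 + 0.4717 * 11.1175 = 194.5713

194.5713 units


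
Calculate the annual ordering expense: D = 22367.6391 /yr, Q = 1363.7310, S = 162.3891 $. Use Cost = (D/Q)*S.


Number of orders = D/Q = 16.4018
Cost = 16.4018 * 162.3891 = 2663.4731

2663.4731 $/yr


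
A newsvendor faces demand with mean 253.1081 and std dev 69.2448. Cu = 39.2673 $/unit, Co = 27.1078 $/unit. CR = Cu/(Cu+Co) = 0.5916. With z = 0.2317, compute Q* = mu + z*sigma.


CR = Cu/(Cu+Co) = 39.2673/(39.2673+27.1078) = 0.5916
z = 0.2317
Q* = 253.1081 + 0.2317 * 69.2448 = 269.1521

269.1521 units


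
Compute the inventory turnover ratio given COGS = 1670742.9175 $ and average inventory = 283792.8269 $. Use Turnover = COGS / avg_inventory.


Turnover = 1670742.9175 / 283792.8269 = 5.8872

5.8872


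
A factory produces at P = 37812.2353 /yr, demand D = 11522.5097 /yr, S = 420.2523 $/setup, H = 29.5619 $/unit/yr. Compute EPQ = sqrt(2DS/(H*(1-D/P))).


1 - D/P = 1 - 0.3047 = 0.6953
H*(1-D/P) = 20.5535
2DS = 9684722.4064
EPQ = sqrt(471195.4977) = 686.4368

686.4368 units


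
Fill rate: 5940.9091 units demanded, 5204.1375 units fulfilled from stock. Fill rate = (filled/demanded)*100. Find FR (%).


FR = 5204.1375 / 5940.9091 * 100 = 87.5983

87.5983%


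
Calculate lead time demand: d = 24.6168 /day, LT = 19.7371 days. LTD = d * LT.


LTD = 24.6168 * 19.7371 = 485.8642

485.8642 units


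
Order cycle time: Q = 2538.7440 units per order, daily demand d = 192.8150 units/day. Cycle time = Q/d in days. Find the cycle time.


Cycle = 2538.7440 / 192.8150 = 13.1667

13.1667 days


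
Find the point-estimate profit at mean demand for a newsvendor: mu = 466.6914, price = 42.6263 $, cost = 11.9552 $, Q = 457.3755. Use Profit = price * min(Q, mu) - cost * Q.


Sales at mu = min(457.3755, 466.6914) = 457.3755
Revenue = 42.6263 * 457.3755 = 19496.2253
Total cost = 11.9552 * 457.3755 = 5468.0156
Profit = 19496.2253 - 5468.0156 = 14028.2097

14028.2097 $


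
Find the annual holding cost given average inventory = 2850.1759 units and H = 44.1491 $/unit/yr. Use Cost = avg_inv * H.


Cost = 2850.1759 * 44.1491 = 125832.7008

125832.7008 $/yr


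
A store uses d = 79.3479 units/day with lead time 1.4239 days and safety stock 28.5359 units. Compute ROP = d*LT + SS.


d*LT = 79.3479 * 1.4239 = 112.9835
ROP = 112.9835 + 28.5359 = 141.5194

141.5194 units


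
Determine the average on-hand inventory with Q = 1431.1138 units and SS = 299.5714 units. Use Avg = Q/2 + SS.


Q/2 = 715.5569
Avg = 715.5569 + 299.5714 = 1015.1283

1015.1283 units


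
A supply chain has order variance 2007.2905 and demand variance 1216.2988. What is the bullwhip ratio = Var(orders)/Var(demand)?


BW = 2007.2905 / 1216.2988 = 1.6503

1.6503


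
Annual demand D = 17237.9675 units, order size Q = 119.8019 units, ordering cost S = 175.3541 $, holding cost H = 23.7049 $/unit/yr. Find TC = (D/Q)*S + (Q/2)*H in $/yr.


Ordering cost = D*S/Q = 25231.2215
Holding cost = Q*H/2 = 1419.9460
TC = 25231.2215 + 1419.9460 = 26651.1675

26651.1675 $/yr


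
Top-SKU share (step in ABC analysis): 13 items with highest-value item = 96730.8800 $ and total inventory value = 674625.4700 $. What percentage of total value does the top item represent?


Top item = 96730.8800
Total = 674625.4700
Percentage = 96730.8800 / 674625.4700 * 100 = 14.3385

14.3385%


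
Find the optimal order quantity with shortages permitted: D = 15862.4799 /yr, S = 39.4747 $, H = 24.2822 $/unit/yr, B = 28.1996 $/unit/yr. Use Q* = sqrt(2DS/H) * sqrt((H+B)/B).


sqrt(2DS/H) = 227.0994
sqrt((H+B)/B) = 1.3642
Q* = 227.0994 * 1.3642 = 309.8124

309.8124 units


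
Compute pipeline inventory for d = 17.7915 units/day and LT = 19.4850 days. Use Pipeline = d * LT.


Pipeline = 17.7915 * 19.4850 = 346.6674

346.6674 units


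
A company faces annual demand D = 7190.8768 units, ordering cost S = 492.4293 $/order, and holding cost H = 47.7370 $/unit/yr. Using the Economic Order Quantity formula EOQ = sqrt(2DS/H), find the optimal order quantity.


2*D*S = 2 * 7190.8768 * 492.4293 = 7081996.8580
2*D*S/H = 148354.4600
EOQ = sqrt(148354.4600) = 385.1681

385.1681 units


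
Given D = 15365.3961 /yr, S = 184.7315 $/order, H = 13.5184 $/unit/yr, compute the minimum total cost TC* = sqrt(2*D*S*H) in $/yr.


2*D*S*H = 76743217.8747
TC* = sqrt(76743217.8747) = 8760.3206

8760.3206 $/yr


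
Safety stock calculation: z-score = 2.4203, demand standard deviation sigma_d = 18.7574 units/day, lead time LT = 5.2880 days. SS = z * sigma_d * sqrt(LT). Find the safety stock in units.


sqrt(LT) = sqrt(5.2880) = 2.2996
SS = 2.4203 * 18.7574 * 2.2996 = 104.3969

104.3969 units


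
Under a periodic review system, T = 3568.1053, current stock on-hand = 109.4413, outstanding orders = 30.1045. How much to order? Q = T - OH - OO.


Inventory position = OH + OO = 109.4413 + 30.1045 = 139.5458
Q = 3568.1053 - 139.5458 = 3428.5595

3428.5595 units


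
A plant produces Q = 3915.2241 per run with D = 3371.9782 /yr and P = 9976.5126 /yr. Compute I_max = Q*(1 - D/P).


D/P = 0.3380
1 - D/P = 0.6620
I_max = 3915.2241 * 0.6620 = 2591.9110

2591.9110 units


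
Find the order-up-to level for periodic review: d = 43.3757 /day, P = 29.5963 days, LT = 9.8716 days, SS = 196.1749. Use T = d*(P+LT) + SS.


P + LT = 39.4679
d*(P+LT) = 43.3757 * 39.4679 = 1711.9478
T = 1711.9478 + 196.1749 = 1908.1227

1908.1227 units


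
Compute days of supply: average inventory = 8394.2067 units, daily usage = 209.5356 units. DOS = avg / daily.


DOS = 8394.2067 / 209.5356 = 40.0610

40.0610 days


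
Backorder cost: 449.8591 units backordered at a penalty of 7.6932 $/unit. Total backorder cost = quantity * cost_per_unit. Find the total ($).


Total = 449.8591 * 7.6932 = 3460.8560

3460.8560 $


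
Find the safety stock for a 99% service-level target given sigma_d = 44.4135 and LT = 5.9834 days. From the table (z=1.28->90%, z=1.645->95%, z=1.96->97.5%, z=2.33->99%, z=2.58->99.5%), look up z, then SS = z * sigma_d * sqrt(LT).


From the table, SL = 99% corresponds to z = 2.33
sqrt(LT) = sqrt(5.9834) = 2.4461
SS = 2.33 * 44.4135 * 2.4461 = 253.1308

253.1308 units


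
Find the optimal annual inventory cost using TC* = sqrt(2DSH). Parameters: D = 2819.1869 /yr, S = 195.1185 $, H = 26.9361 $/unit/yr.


2*D*S*H = 29633778.3826
TC* = sqrt(29633778.3826) = 5443.6916

5443.6916 $/yr


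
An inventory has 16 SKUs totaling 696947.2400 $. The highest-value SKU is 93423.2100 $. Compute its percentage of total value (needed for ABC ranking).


Top item = 93423.2100
Total = 696947.2400
Percentage = 93423.2100 / 696947.2400 * 100 = 13.4046

13.4046%


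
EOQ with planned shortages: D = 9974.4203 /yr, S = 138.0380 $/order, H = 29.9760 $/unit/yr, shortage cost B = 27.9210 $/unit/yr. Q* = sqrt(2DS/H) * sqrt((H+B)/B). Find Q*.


sqrt(2DS/H) = 303.0898
sqrt((H+B)/B) = 1.4400
Q* = 303.0898 * 1.4400 = 436.4494

436.4494 units


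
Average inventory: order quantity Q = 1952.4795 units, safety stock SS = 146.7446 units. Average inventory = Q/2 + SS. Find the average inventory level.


Q/2 = 976.2397
Avg = 976.2397 + 146.7446 = 1122.9843

1122.9843 units


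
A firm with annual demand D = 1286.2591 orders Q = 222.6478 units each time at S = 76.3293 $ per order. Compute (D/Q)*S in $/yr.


Number of orders = D/Q = 5.7771
Cost = 5.7771 * 76.3293 = 440.9622

440.9622 $/yr


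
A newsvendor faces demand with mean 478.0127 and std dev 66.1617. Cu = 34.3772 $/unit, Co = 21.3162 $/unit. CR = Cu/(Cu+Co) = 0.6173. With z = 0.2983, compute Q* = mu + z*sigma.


CR = Cu/(Cu+Co) = 34.3772/(34.3772+21.3162) = 0.6173
z = 0.2983
Q* = 478.0127 + 0.2983 * 66.1617 = 497.7487

497.7487 units


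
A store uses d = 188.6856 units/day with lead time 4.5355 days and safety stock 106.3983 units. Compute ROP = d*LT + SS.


d*LT = 188.6856 * 4.5355 = 855.7835
ROP = 855.7835 + 106.3983 = 962.1818

962.1818 units


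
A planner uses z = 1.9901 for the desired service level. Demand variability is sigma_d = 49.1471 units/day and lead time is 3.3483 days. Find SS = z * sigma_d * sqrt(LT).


sqrt(LT) = sqrt(3.3483) = 1.8298
SS = 1.9901 * 49.1471 * 1.8298 = 178.9720

178.9720 units


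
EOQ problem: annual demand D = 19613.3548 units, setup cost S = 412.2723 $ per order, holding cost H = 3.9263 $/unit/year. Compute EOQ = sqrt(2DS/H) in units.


2*D*S = 2 * 19613.3548 * 412.2723 = 16172085.7882
2*D*S/H = 4118912.4082
EOQ = sqrt(4118912.4082) = 2029.5104

2029.5104 units


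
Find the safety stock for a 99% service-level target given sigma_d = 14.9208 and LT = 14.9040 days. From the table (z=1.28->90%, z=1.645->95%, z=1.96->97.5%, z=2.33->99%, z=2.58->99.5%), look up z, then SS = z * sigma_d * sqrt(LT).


From the table, SL = 99% corresponds to z = 2.33
sqrt(LT) = sqrt(14.9040) = 3.8606
SS = 2.33 * 14.9208 * 3.8606 = 134.2145

134.2145 units


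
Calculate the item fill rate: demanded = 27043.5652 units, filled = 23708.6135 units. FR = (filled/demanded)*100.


FR = 23708.6135 / 27043.5652 * 100 = 87.6682

87.6682%


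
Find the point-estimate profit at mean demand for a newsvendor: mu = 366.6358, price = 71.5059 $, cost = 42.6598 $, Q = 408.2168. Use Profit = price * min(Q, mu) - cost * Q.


Sales at mu = min(408.2168, 366.6358) = 366.6358
Revenue = 71.5059 * 366.6358 = 26216.6229
Total cost = 42.6598 * 408.2168 = 17414.4470
Profit = 26216.6229 - 17414.4470 = 8802.1758

8802.1758 $


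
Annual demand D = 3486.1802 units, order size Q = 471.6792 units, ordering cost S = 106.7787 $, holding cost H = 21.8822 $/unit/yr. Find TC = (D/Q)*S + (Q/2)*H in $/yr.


Ordering cost = D*S/Q = 789.2012
Holding cost = Q*H/2 = 5160.6893
TC = 789.2012 + 5160.6893 = 5949.8905

5949.8905 $/yr


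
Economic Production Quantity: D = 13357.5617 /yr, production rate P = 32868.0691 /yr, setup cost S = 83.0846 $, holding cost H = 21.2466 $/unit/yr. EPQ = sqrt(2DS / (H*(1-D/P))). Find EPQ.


1 - D/P = 1 - 0.4064 = 0.5936
H*(1-D/P) = 12.6120
2DS = 2219615.3416
EPQ = sqrt(175992.3958) = 419.5145

419.5145 units


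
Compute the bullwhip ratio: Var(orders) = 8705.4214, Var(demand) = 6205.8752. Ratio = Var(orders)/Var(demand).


BW = 8705.4214 / 6205.8752 = 1.4028

1.4028


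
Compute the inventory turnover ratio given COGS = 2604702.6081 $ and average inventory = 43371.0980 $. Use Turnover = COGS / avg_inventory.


Turnover = 2604702.6081 / 43371.0980 = 60.0562

60.0562


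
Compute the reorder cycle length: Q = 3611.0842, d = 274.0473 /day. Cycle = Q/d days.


Cycle = 3611.0842 / 274.0473 = 13.1769

13.1769 days


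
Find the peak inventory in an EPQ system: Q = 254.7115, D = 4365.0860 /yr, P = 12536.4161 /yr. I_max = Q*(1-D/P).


D/P = 0.3482
1 - D/P = 0.6518
I_max = 254.7115 * 0.6518 = 166.0229

166.0229 units


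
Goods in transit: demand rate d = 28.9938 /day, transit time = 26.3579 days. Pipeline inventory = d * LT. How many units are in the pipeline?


Pipeline = 28.9938 * 26.3579 = 764.2157

764.2157 units


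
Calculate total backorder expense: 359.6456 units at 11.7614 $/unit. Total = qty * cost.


Total = 359.6456 * 11.7614 = 4229.9358

4229.9358 $


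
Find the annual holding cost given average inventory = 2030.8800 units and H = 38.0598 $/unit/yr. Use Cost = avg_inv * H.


Cost = 2030.8800 * 38.0598 = 77294.8866

77294.8866 $/yr


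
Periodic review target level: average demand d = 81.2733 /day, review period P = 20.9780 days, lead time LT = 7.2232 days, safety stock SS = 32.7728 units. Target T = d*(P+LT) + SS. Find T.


P + LT = 28.2012
d*(P+LT) = 81.2733 * 28.2012 = 2292.0046
T = 2292.0046 + 32.7728 = 2324.7774

2324.7774 units


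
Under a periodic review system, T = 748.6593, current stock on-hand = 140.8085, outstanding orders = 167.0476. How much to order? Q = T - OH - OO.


Inventory position = OH + OO = 140.8085 + 167.0476 = 307.8561
Q = 748.6593 - 307.8561 = 440.8032

440.8032 units


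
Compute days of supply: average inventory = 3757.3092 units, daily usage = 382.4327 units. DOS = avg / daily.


DOS = 3757.3092 / 382.4327 = 9.8248

9.8248 days


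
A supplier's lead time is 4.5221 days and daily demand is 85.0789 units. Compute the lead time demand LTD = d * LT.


LTD = 85.0789 * 4.5221 = 384.7353

384.7353 units


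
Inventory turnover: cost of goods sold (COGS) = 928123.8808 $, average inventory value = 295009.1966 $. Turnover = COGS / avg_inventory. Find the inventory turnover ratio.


Turnover = 928123.8808 / 295009.1966 = 3.1461

3.1461


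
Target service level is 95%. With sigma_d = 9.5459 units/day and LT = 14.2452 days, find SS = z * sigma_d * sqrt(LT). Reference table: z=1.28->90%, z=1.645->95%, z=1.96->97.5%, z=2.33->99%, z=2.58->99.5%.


From the table, SL = 95% corresponds to z = 1.645
sqrt(LT) = sqrt(14.2452) = 3.7743
SS = 1.645 * 9.5459 * 3.7743 = 59.2676

59.2676 units


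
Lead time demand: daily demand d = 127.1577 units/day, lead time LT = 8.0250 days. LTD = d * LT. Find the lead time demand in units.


LTD = 127.1577 * 8.0250 = 1020.4405

1020.4405 units


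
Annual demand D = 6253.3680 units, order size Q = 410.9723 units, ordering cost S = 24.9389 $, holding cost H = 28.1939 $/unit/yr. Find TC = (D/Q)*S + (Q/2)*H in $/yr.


Ordering cost = D*S/Q = 379.4711
Holding cost = Q*H/2 = 5793.4560
TC = 379.4711 + 5793.4560 = 6172.9271

6172.9271 $/yr


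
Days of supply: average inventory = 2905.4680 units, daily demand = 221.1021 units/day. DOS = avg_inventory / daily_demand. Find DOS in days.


DOS = 2905.4680 / 221.1021 = 13.1408

13.1408 days


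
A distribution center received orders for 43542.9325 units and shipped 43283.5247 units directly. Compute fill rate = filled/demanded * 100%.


FR = 43283.5247 / 43542.9325 * 100 = 99.4042

99.4042%


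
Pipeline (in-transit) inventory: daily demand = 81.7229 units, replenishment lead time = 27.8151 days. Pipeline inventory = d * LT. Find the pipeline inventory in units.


Pipeline = 81.7229 * 27.8151 = 2273.1306

2273.1306 units


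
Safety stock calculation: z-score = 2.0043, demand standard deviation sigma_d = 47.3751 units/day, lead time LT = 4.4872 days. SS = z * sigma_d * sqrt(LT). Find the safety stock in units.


sqrt(LT) = sqrt(4.4872) = 2.1183
SS = 2.0043 * 47.3751 * 2.1183 = 201.1410

201.1410 units


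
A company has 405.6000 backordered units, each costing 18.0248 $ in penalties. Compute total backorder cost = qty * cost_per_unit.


Total = 405.6000 * 18.0248 = 7310.8589

7310.8589 $


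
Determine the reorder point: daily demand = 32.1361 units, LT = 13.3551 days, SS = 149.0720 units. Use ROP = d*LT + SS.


d*LT = 32.1361 * 13.3551 = 429.1808
ROP = 429.1808 + 149.0720 = 578.2528

578.2528 units


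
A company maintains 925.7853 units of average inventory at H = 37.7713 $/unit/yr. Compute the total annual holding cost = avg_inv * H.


Cost = 925.7853 * 37.7713 = 34968.1143

34968.1143 $/yr


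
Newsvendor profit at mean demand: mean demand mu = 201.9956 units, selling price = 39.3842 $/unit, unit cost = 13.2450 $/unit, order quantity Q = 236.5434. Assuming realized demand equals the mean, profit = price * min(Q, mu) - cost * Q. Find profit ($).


Sales at mu = min(236.5434, 201.9956) = 201.9956
Revenue = 39.3842 * 201.9956 = 7955.4351
Total cost = 13.2450 * 236.5434 = 3133.0173
Profit = 7955.4351 - 3133.0173 = 4822.4178

4822.4178 $


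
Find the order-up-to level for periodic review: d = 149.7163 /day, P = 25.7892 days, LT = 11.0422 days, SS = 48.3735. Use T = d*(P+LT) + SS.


P + LT = 36.8314
d*(P+LT) = 149.7163 * 36.8314 = 5514.2609
T = 5514.2609 + 48.3735 = 5562.6344

5562.6344 units


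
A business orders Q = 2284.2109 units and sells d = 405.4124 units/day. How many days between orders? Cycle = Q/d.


Cycle = 2284.2109 / 405.4124 = 5.6343

5.6343 days


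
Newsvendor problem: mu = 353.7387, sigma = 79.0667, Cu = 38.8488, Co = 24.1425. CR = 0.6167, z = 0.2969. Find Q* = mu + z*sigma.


CR = Cu/(Cu+Co) = 38.8488/(38.8488+24.1425) = 0.6167
z = 0.2969
Q* = 353.7387 + 0.2969 * 79.0667 = 377.2136

377.2136 units


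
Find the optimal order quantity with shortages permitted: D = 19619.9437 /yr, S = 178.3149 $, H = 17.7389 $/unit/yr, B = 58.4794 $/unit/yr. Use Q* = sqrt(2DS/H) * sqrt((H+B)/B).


sqrt(2DS/H) = 628.0502
sqrt((H+B)/B) = 1.1416
Q* = 628.0502 * 1.1416 = 717.0056

717.0056 units


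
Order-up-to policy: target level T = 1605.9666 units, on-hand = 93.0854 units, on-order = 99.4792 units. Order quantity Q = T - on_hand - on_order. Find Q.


Inventory position = OH + OO = 93.0854 + 99.4792 = 192.5646
Q = 1605.9666 - 192.5646 = 1413.4020

1413.4020 units


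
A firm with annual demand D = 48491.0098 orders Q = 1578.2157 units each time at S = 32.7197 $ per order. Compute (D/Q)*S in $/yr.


Number of orders = D/Q = 30.7252
Cost = 30.7252 * 32.7197 = 1005.3197

1005.3197 $/yr


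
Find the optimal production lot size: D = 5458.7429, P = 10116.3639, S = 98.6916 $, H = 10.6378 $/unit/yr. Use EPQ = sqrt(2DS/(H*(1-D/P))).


1 - D/P = 1 - 0.5396 = 0.4604
H*(1-D/P) = 4.8977
2DS = 1077464.1416
EPQ = sqrt(219994.2357) = 469.0354

469.0354 units


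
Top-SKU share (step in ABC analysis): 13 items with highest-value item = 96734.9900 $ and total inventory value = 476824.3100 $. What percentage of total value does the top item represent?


Top item = 96734.9900
Total = 476824.3100
Percentage = 96734.9900 / 476824.3100 * 100 = 20.2873

20.2873%


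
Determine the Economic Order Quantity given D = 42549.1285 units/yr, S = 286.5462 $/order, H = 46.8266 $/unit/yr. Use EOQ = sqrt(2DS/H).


2*D*S = 2 * 42549.1285 * 286.5462 = 24384582.1700
2*D*S/H = 520742.1032
EOQ = sqrt(520742.1032) = 721.6246

721.6246 units


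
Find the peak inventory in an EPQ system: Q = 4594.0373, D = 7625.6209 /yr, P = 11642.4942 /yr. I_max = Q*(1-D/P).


D/P = 0.6550
1 - D/P = 0.3450
I_max = 4594.0373 * 0.3450 = 1585.0268

1585.0268 units


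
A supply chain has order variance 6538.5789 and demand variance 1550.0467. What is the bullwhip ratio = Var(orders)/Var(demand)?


BW = 6538.5789 / 1550.0467 = 4.2183

4.2183


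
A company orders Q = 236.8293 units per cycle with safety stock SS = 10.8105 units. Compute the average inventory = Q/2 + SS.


Q/2 = 118.4146
Avg = 118.4146 + 10.8105 = 129.2251

129.2251 units


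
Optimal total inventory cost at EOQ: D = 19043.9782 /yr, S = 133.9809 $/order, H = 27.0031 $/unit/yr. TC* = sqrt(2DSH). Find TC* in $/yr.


2*D*S*H = 137798403.7780
TC* = sqrt(137798403.7780) = 11738.7565

11738.7565 $/yr


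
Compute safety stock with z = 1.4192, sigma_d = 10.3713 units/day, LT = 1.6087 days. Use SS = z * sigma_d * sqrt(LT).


sqrt(LT) = sqrt(1.6087) = 1.2683
SS = 1.4192 * 10.3713 * 1.2683 = 18.6687

18.6687 units


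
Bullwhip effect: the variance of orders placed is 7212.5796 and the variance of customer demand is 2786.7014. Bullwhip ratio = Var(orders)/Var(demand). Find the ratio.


BW = 7212.5796 / 2786.7014 = 2.5882

2.5882


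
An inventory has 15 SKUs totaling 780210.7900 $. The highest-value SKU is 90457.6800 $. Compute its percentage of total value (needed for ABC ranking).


Top item = 90457.6800
Total = 780210.7900
Percentage = 90457.6800 / 780210.7900 * 100 = 11.5940

11.5940%


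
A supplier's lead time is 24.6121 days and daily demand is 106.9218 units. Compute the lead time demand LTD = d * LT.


LTD = 106.9218 * 24.6121 = 2631.5700

2631.5700 units


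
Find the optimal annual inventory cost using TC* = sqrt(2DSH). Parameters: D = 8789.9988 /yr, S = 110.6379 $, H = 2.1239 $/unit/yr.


2*D*S*H = 4131015.2696
TC* = sqrt(4131015.2696) = 2032.4899

2032.4899 $/yr


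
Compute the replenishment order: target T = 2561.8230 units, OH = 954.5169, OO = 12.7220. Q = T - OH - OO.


Inventory position = OH + OO = 954.5169 + 12.7220 = 967.2389
Q = 2561.8230 - 967.2389 = 1594.5841

1594.5841 units


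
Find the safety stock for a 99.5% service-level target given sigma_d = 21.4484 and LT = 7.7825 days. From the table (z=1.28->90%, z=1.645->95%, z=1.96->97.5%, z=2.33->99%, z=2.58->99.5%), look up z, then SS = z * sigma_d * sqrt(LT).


From the table, SL = 99.5% corresponds to z = 2.58
sqrt(LT) = sqrt(7.7825) = 2.7897
SS = 2.58 * 21.4484 * 2.7897 = 154.3740

154.3740 units


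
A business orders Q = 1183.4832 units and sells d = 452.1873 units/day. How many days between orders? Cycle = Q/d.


Cycle = 1183.4832 / 452.1873 = 2.6172

2.6172 days


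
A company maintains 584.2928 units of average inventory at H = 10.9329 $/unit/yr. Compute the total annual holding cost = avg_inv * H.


Cost = 584.2928 * 10.9329 = 6388.0148

6388.0148 $/yr


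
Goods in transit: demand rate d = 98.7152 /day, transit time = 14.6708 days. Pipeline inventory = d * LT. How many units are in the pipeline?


Pipeline = 98.7152 * 14.6708 = 1448.2310

1448.2310 units


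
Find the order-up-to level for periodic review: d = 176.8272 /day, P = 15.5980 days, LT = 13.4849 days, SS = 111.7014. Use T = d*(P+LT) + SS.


P + LT = 29.0829
d*(P+LT) = 176.8272 * 29.0829 = 5142.6478
T = 5142.6478 + 111.7014 = 5254.3492

5254.3492 units


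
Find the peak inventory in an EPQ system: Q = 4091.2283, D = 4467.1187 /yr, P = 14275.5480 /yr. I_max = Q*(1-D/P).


D/P = 0.3129
1 - D/P = 0.6871
I_max = 4091.2283 * 0.6871 = 2810.9971

2810.9971 units


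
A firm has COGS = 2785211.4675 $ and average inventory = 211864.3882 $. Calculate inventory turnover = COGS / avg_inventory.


Turnover = 2785211.4675 / 211864.3882 = 13.1462

13.1462


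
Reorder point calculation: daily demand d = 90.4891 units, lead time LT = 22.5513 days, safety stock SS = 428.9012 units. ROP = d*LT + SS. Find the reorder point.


d*LT = 90.4891 * 22.5513 = 2040.6468
ROP = 2040.6468 + 428.9012 = 2469.5480

2469.5480 units


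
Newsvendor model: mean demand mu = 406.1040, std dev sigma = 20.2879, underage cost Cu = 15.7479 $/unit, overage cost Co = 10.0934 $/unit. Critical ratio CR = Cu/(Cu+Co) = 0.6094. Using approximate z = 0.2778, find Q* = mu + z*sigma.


CR = Cu/(Cu+Co) = 15.7479/(15.7479+10.0934) = 0.6094
z = 0.2778
Q* = 406.1040 + 0.2778 * 20.2879 = 411.7400

411.7400 units


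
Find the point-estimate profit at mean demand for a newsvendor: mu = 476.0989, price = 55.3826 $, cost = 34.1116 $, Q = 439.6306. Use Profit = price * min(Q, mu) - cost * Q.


Sales at mu = min(439.6306, 476.0989) = 439.6306
Revenue = 55.3826 * 439.6306 = 24347.8857
Total cost = 34.1116 * 439.6306 = 14996.5032
Profit = 24347.8857 - 14996.5032 = 9351.3825

9351.3825 $


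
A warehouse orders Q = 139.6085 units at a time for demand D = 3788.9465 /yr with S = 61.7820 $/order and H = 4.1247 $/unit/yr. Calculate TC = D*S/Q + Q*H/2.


Ordering cost = D*S/Q = 1676.7510
Holding cost = Q*H/2 = 287.9216
TC = 1676.7510 + 287.9216 = 1964.6726

1964.6726 $/yr


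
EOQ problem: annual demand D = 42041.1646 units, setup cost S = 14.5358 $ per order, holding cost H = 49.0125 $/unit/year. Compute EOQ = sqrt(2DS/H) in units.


2*D*S = 2 * 42041.1646 * 14.5358 = 1222203.9208
2*D*S/H = 24936.5758
EOQ = sqrt(24936.5758) = 157.9132

157.9132 units


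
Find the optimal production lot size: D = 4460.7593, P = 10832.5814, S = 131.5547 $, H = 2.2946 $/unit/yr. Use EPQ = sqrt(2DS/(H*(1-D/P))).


1 - D/P = 1 - 0.4118 = 0.5882
H*(1-D/P) = 1.3497
2DS = 1173667.7030
EPQ = sqrt(869573.8756) = 932.5095

932.5095 units


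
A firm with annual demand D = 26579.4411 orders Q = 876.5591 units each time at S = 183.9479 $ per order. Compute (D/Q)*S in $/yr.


Number of orders = D/Q = 30.3225
Cost = 30.3225 * 183.9479 = 5577.7555

5577.7555 $/yr


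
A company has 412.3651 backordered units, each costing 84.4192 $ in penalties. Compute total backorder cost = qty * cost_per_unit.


Total = 412.3651 * 84.4192 = 34811.5318

34811.5318 $


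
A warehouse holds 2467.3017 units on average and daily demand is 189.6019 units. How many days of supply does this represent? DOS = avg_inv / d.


DOS = 2467.3017 / 189.6019 = 13.0131

13.0131 days


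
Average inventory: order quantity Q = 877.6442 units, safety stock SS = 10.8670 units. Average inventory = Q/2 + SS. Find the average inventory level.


Q/2 = 438.8221
Avg = 438.8221 + 10.8670 = 449.6891

449.6891 units


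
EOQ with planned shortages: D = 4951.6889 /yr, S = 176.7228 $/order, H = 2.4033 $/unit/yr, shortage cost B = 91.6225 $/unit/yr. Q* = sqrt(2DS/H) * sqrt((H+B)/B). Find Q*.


sqrt(2DS/H) = 853.3633
sqrt((H+B)/B) = 1.0130
Q* = 853.3633 * 1.0130 = 864.4829

864.4829 units


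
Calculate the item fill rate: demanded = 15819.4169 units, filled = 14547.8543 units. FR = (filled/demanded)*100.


FR = 14547.8543 / 15819.4169 * 100 = 91.9620

91.9620%


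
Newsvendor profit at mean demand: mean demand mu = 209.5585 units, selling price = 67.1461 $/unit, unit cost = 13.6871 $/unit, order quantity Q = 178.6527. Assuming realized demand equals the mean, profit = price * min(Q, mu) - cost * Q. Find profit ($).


Sales at mu = min(178.6527, 209.5585) = 178.6527
Revenue = 67.1461 * 178.6527 = 11995.8321
Total cost = 13.6871 * 178.6527 = 2445.2374
Profit = 11995.8321 - 2445.2374 = 9550.5947

9550.5947 $


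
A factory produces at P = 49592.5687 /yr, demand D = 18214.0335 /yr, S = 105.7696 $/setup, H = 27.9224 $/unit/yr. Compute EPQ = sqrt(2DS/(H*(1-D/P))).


1 - D/P = 1 - 0.3673 = 0.6327
H*(1-D/P) = 17.6672
2DS = 3852982.0754
EPQ = sqrt(218086.1983) = 466.9970

466.9970 units


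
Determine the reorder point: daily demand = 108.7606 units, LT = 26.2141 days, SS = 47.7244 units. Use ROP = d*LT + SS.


d*LT = 108.7606 * 26.2141 = 2851.0612
ROP = 2851.0612 + 47.7244 = 2898.7856

2898.7856 units


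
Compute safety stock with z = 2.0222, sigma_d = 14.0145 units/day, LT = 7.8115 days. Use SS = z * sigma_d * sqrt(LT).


sqrt(LT) = sqrt(7.8115) = 2.7949
SS = 2.0222 * 14.0145 * 2.7949 = 79.2080

79.2080 units


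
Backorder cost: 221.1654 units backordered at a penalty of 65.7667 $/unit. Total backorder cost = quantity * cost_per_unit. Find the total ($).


Total = 221.1654 * 65.7667 = 14545.3185

14545.3185 $


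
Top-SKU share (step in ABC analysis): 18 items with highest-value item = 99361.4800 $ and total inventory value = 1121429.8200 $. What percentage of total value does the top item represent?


Top item = 99361.4800
Total = 1121429.8200
Percentage = 99361.4800 / 1121429.8200 * 100 = 8.8602

8.8602%


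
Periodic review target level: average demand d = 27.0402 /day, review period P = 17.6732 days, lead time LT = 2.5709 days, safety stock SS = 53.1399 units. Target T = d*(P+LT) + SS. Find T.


P + LT = 20.2441
d*(P+LT) = 27.0402 * 20.2441 = 547.4045
T = 547.4045 + 53.1399 = 600.5444

600.5444 units


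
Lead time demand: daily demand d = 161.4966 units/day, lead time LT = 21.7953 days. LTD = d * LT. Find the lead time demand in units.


LTD = 161.4966 * 21.7953 = 3519.8668

3519.8668 units


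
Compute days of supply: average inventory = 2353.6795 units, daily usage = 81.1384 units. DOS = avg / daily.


DOS = 2353.6795 / 81.1384 = 29.0082

29.0082 days


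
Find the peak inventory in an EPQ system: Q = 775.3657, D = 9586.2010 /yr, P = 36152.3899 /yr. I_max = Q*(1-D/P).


D/P = 0.2652
1 - D/P = 0.7348
I_max = 775.3657 * 0.7348 = 569.7690

569.7690 units


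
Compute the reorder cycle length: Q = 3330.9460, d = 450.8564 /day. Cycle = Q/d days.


Cycle = 3330.9460 / 450.8564 = 7.3880

7.3880 days


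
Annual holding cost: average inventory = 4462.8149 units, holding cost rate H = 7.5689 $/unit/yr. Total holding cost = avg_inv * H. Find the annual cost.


Cost = 4462.8149 * 7.5689 = 33778.5997

33778.5997 $/yr


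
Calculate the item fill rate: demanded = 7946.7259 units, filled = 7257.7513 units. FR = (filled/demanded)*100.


FR = 7257.7513 / 7946.7259 * 100 = 91.3301

91.3301%


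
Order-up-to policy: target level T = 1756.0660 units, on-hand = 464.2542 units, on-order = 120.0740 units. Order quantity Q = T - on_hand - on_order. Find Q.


Inventory position = OH + OO = 464.2542 + 120.0740 = 584.3282
Q = 1756.0660 - 584.3282 = 1171.7378

1171.7378 units


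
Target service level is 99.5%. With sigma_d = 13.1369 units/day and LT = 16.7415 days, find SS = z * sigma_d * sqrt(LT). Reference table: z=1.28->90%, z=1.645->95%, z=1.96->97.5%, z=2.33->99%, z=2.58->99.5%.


From the table, SL = 99.5% corresponds to z = 2.58
sqrt(LT) = sqrt(16.7415) = 4.0916
SS = 2.58 * 13.1369 * 4.0916 = 138.6787

138.6787 units


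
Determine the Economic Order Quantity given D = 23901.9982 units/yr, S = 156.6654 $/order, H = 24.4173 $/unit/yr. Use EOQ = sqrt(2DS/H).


2*D*S = 2 * 23901.9982 * 156.6654 = 7489232.2176
2*D*S/H = 306718.2783
EOQ = sqrt(306718.2783) = 553.8215

553.8215 units


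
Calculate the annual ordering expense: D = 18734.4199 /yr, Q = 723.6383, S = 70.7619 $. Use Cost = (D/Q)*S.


Number of orders = D/Q = 25.8892
Cost = 25.8892 * 70.7619 = 1831.9693

1831.9693 $/yr


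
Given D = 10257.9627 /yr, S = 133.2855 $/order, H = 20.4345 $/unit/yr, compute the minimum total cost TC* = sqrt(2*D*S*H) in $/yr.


2*D*S*H = 55877637.0484
TC* = sqrt(55877637.0484) = 7475.1346

7475.1346 $/yr


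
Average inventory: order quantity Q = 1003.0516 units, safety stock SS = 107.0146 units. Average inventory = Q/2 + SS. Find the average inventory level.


Q/2 = 501.5258
Avg = 501.5258 + 107.0146 = 608.5404

608.5404 units


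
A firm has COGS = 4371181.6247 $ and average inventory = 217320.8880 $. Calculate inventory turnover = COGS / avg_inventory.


Turnover = 4371181.6247 / 217320.8880 = 20.1140

20.1140


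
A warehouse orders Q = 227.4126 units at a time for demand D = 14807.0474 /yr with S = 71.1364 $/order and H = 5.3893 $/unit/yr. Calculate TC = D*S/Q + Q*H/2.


Ordering cost = D*S/Q = 4631.7576
Holding cost = Q*H/2 = 612.7974
TC = 4631.7576 + 612.7974 = 5244.5550

5244.5550 $/yr


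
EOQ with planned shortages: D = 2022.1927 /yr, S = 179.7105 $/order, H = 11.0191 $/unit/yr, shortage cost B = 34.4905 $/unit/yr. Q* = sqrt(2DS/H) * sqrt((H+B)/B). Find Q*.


sqrt(2DS/H) = 256.8266
sqrt((H+B)/B) = 1.1487
Q* = 256.8266 * 1.1487 = 295.0134

295.0134 units


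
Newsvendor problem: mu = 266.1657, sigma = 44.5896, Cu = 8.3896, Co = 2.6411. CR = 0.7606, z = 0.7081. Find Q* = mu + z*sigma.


CR = Cu/(Cu+Co) = 8.3896/(8.3896+2.6411) = 0.7606
z = 0.7081
Q* = 266.1657 + 0.7081 * 44.5896 = 297.7396

297.7396 units


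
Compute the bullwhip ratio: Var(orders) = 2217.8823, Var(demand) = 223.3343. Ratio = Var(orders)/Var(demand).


BW = 2217.8823 / 223.3343 = 9.9308

9.9308


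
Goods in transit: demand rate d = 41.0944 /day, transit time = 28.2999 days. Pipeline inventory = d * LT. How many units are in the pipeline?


Pipeline = 41.0944 * 28.2999 = 1162.9674

1162.9674 units


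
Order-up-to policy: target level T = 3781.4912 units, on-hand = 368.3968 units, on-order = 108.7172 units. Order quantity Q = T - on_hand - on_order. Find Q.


Inventory position = OH + OO = 368.3968 + 108.7172 = 477.1140
Q = 3781.4912 - 477.1140 = 3304.3772

3304.3772 units


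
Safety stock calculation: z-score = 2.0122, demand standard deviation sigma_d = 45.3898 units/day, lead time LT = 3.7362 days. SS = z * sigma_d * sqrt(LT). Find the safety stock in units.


sqrt(LT) = sqrt(3.7362) = 1.9329
SS = 2.0122 * 45.3898 * 1.9329 = 176.5405

176.5405 units


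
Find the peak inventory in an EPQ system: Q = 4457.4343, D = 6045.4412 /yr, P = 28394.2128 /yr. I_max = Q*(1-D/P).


D/P = 0.2129
1 - D/P = 0.7871
I_max = 4457.4343 * 0.7871 = 3508.3974

3508.3974 units


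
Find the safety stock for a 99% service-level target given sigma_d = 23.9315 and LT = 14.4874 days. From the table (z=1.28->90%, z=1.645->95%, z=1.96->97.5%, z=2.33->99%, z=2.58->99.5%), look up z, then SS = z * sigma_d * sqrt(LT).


From the table, SL = 99% corresponds to z = 2.33
sqrt(LT) = sqrt(14.4874) = 3.8062
SS = 2.33 * 23.9315 * 3.8062 = 212.2370

212.2370 units


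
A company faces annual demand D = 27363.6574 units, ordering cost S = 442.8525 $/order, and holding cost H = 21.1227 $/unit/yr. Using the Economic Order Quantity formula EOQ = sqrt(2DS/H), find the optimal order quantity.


2*D*S = 2 * 27363.6574 * 442.8525 = 24236128.1775
2*D*S/H = 1147397.2635
EOQ = sqrt(1147397.2635) = 1071.1663

1071.1663 units


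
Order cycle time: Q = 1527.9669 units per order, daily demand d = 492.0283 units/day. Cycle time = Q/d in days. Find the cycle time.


Cycle = 1527.9669 / 492.0283 = 3.1054

3.1054 days


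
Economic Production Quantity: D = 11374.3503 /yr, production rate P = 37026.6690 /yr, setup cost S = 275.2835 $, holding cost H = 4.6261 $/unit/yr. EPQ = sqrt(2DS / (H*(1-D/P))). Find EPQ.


1 - D/P = 1 - 0.3072 = 0.6928
H*(1-D/P) = 3.2050
2DS = 6262341.9216
EPQ = sqrt(1953933.4899) = 1397.8317

1397.8317 units


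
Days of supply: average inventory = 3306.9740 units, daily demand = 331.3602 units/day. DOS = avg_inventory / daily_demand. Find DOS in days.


DOS = 3306.9740 / 331.3602 = 9.9800

9.9800 days


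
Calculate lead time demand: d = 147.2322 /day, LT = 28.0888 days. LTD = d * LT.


LTD = 147.2322 * 28.0888 = 4135.5758

4135.5758 units


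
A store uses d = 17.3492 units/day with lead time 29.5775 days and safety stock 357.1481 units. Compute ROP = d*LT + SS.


d*LT = 17.3492 * 29.5775 = 513.1460
ROP = 513.1460 + 357.1481 = 870.2941

870.2941 units


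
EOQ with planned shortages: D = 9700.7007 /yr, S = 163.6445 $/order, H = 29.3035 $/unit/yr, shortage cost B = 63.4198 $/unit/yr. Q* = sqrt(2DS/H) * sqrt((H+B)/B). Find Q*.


sqrt(2DS/H) = 329.1603
sqrt((H+B)/B) = 1.2092
Q* = 329.1603 * 1.2092 = 398.0059

398.0059 units


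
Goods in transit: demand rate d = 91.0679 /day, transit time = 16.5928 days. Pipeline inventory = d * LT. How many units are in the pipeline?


Pipeline = 91.0679 * 16.5928 = 1511.0715

1511.0715 units


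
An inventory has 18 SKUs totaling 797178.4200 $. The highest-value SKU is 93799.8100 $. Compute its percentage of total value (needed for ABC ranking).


Top item = 93799.8100
Total = 797178.4200
Percentage = 93799.8100 / 797178.4200 * 100 = 11.7665

11.7665%


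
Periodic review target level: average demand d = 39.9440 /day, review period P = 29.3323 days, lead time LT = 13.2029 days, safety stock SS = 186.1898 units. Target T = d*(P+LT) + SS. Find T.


P + LT = 42.5352
d*(P+LT) = 39.9440 * 42.5352 = 1699.0260
T = 1699.0260 + 186.1898 = 1885.2158

1885.2158 units


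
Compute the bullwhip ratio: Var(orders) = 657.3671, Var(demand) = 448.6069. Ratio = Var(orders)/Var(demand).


BW = 657.3671 / 448.6069 = 1.4654

1.4654


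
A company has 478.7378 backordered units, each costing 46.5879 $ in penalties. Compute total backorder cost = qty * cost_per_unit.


Total = 478.7378 * 46.5879 = 22303.3888

22303.3888 $


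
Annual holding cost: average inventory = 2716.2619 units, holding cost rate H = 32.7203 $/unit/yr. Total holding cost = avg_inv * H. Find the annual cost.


Cost = 2716.2619 * 32.7203 = 88876.9042

88876.9042 $/yr


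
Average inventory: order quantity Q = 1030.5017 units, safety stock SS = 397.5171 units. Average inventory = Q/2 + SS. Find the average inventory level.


Q/2 = 515.2509
Avg = 515.2509 + 397.5171 = 912.7680

912.7680 units


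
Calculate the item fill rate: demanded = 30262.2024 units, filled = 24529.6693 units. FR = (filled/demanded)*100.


FR = 24529.6693 / 30262.2024 * 100 = 81.0571

81.0571%


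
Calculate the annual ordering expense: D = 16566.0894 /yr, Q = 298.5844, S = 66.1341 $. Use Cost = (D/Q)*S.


Number of orders = D/Q = 55.4821
Cost = 55.4821 * 66.1341 = 3669.2587

3669.2587 $/yr


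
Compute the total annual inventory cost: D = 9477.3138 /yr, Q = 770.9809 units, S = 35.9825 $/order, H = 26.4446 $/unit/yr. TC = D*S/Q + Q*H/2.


Ordering cost = D*S/Q = 442.3163
Holding cost = Q*H/2 = 10194.1408
TC = 442.3163 + 10194.1408 = 10636.4571

10636.4571 $/yr


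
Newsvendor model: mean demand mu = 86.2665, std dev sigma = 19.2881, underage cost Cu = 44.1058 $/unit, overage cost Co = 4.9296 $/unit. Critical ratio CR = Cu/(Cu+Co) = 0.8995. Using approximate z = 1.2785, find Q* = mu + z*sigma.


CR = Cu/(Cu+Co) = 44.1058/(44.1058+4.9296) = 0.8995
z = 1.2785
Q* = 86.2665 + 1.2785 * 19.2881 = 110.9263

110.9263 units


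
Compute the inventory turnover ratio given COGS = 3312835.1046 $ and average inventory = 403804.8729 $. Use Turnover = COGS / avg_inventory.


Turnover = 3312835.1046 / 403804.8729 = 8.2040

8.2040


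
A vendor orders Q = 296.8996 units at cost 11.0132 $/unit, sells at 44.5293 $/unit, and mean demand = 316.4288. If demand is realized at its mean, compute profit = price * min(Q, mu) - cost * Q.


Sales at mu = min(296.8996, 316.4288) = 296.8996
Revenue = 44.5293 * 296.8996 = 13220.7314
Total cost = 11.0132 * 296.8996 = 3269.8147
Profit = 13220.7314 - 3269.8147 = 9950.9167

9950.9167 $


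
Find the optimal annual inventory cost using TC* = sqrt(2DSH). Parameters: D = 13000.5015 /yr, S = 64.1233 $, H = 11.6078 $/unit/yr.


2*D*S*H = 19353338.0487
TC* = sqrt(19353338.0487) = 4399.2429

4399.2429 $/yr


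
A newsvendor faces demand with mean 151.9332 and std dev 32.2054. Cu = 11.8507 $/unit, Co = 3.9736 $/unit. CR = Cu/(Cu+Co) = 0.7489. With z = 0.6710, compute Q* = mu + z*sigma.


CR = Cu/(Cu+Co) = 11.8507/(11.8507+3.9736) = 0.7489
z = 0.6710
Q* = 151.9332 + 0.6710 * 32.2054 = 173.5430

173.5430 units


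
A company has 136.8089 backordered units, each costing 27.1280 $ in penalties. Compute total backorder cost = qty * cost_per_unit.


Total = 136.8089 * 27.1280 = 3711.3518

3711.3518 $


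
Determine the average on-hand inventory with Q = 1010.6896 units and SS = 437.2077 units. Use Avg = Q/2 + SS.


Q/2 = 505.3448
Avg = 505.3448 + 437.2077 = 942.5525

942.5525 units


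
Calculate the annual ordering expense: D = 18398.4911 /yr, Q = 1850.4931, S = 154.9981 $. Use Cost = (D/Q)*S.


Number of orders = D/Q = 9.9425
Cost = 9.9425 * 154.9981 = 1541.0655

1541.0655 $/yr
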